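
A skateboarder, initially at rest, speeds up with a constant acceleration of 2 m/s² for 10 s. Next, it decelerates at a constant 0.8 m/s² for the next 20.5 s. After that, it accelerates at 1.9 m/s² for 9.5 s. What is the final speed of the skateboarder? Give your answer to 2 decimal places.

21.65 m/s

Phase 1 (accelerating): v₀ = 0 m/s, a = 2 m/s².
v = v₀ + at = 0 + (2)(10) = 20.0 m/s
Δx = v₀t + ½at² = 0·10 + 0.5·2·10² = 100 m

Phase 2 (decelerating): v₀ = 20.0 m/s, a = -0.8 m/s².
v = v₀ + at = 20.0 + (-0.8)(20.5) = 3.60 m/s
Δx = v₀t + ½at² = 20.0·20.5 + 0.5·-0.8·20.5² = 242 m

Phase 3 (accelerating): v₀ = 3.60 m/s, a = 1.9 m/s².
v = v₀ + at = 3.60 + (1.9)(9.5) = 21.6 m/s
Δx = v₀t + ½at² = 3.60·9.5 + 0.5·1.9·9.5² = 120 m
Final speed = 21.6 m/s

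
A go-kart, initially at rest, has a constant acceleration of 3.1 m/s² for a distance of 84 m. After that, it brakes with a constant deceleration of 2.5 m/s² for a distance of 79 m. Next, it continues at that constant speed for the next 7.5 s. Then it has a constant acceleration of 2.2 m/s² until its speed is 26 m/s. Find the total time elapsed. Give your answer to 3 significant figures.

Phase 1 (accelerating): v₀ = 0 m/s, a = 3.1 m/s².
v² = v₀² + 2aΔx = 0² + 2·3.1·84 = 521 → v = 22.8 m/s
t = (v − v₀)/a = (22.8 − 0)/3.1 = 7.36 s

Phase 2 (decelerating): v₀ = 22.8 m/s, a = -2.5 m/s².
v² = v₀² + 2aΔx = 22.8² + 2·-2.5·79 = 126 → v = 11.2 m/s
t = (v − v₀)/a = (11.2 − 22.8)/-2.5 = 4.64 s

Phase 3 (constant speed): v₀ = 11.2 m/s, a = 0 m/s².
v = v₀ + at = 11.2 + (0)(7.5) = 11.2 m/s
Δx = v₀t + ½at² = 11.2·7.5 + 0.5·0·7.5² = 84.1 m

Phase 4 (accelerating): v₀ = 11.2 m/s, a = 2.2 m/s².
v = v₀ + at → t = (26 − 11.2) / 2.2 = 6.72 s
v² = v₀² + 2aΔx → Δx = (26² − 11.2²)/(2·2.2) = 125 m
Total time = 7.36 + 4.64 + 7.50 + 6.72 = 26.2 s

26.2 s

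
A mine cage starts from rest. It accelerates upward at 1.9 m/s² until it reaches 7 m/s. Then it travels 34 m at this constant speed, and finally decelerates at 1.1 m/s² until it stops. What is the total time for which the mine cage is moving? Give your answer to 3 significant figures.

14.9 s

Phase 1 (accelerating): v₀ = 0 m/s, a = 1.9 m/s².
v = v₀ + at → t = (7 − 0) / 1.9 = 3.68 s
v² = v₀² + 2aΔx → Δx = (7² − 0²)/(2·1.9) = 12.9 m

Phase 2 (constant speed): v₀ = 7.00 m/s, a = 0 m/s².
Constant speed: t = d/v = 34/7.00 = 4.86 s

Phase 3 (decelerating): v₀ = 7.00 m/s, a = -1.1 m/s².
v = v₀ + at → t = (0 − 7.00) / -1.1 = 6.36 s
v² = v₀² + 2aΔx → Δx = (0² − 7.00²)/(2·-1.1) = 22.3 m
Total time = 3.68 + 4.86 + 6.36 = 14.9 s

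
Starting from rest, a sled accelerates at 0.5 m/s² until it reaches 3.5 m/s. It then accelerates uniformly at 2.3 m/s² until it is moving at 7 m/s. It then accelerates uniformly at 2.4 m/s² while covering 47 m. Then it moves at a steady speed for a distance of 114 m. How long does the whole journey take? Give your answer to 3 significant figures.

Phase 1 (accelerating): v₀ = 0 m/s, a = 0.5 m/s².
v = v₀ + at → t = (3.5 − 0) / 0.5 = 7.00 s
v² = v₀² + 2aΔx → Δx = (3.5² − 0²)/(2·0.5) = 12.2 m

Phase 2 (accelerating): v₀ = 3.50 m/s, a = 2.3 m/s².
v = v₀ + at → t = (7 − 3.50) / 2.3 = 1.52 s
v² = v₀² + 2aΔx → Δx = (7² − 3.50²)/(2·2.3) = 7.99 m

Phase 3 (accelerating): v₀ = 7.00 m/s, a = 2.4 m/s².
v² = v₀² + 2aΔx = 7.00² + 2·2.4·47 = 275 → v = 16.6 m/s
t = (v − v₀)/a = (16.6 − 7.00)/2.4 = 3.99 s

Phase 4 (constant speed): v₀ = 16.6 m/s, a = 0 m/s².
Constant speed: t = d/v = 114/16.6 = 6.88 s
Total time = 7.00 + 1.52 + 3.99 + 6.88 = 19.4 s

19.4 s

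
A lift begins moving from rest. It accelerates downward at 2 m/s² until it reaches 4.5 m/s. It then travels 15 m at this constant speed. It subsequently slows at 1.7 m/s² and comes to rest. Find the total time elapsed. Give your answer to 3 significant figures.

8.23 s

Phase 1 (accelerating): v₀ = 0 m/s, a = 2 m/s².
v = v₀ + at → t = (4.5 − 0) / 2 = 2.25 s
v² = v₀² + 2aΔx → Δx = (4.5² − 0²)/(2·2) = 5.06 m

Phase 2 (constant speed): v₀ = 4.50 m/s, a = 0 m/s².
Constant speed: t = d/v = 15/4.50 = 3.33 s

Phase 3 (decelerating): v₀ = 4.50 m/s, a = -1.7 m/s².
v = v₀ + at → t = (0 − 4.50) / -1.7 = 2.65 s
v² = v₀² + 2aΔx → Δx = (0² − 4.50²)/(2·-1.7) = 5.96 m
Total time = 2.25 + 3.33 + 2.65 = 8.23 s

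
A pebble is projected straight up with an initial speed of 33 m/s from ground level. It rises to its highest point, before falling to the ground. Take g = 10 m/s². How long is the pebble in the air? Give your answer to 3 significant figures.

6.60 s

Phase 1 (rising): v₀ = 33.0 m/s, a = -10 m/s².
v = v₀ + at → t = (0 − 33.0) / -10 = 3.30 s
v² = v₀² + 2aΔx → Δx = (0² − 33.0²)/(2·-10) = 54.5 m

Phase 2 (falling): v₀ = 0 m/s, a = -10 m/s².
Falls 54.5 m from rest: t = √(2·54.5/10) = 3.30 s; v = g·t = 33.0 m/s.
Total time = 3.30 + 3.30 = 6.60 s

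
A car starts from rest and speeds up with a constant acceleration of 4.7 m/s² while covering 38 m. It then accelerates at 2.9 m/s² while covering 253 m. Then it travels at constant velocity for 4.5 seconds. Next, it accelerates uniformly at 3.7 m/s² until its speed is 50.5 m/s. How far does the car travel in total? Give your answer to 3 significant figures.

Phase 1 (accelerating): v₀ = 0 m/s, a = 4.7 m/s².
v² = v₀² + 2aΔx = 0² + 2·4.7·38 = 357 → v = 18.9 m/s
t = (v − v₀)/a = (18.9 − 0)/4.7 = 4.02 s

Phase 2 (accelerating): v₀ = 18.9 m/s, a = 2.9 m/s².
v² = v₀² + 2aΔx = 18.9² + 2·2.9·253 = 1820 → v = 42.7 m/s
t = (v − v₀)/a = (42.7 − 18.9)/2.9 = 8.21 s

Phase 3 (constant speed): v₀ = 42.7 m/s, a = 0 m/s².
v = v₀ + at = 42.7 + (0)(4.5) = 42.7 m/s
Δx = v₀t + ½at² = 42.7·4.5 + 0.5·0·4.5² = 192 m

Phase 4 (accelerating): v₀ = 42.7 m/s, a = 3.7 m/s².
v = v₀ + at → t = (50.5 − 42.7) / 3.7 = 2.10 s
v² = v₀² + 2aΔx → Δx = (50.5² − 42.7²)/(2·3.7) = 98.1 m
Total distance = 38.0 + 253 + 192 + 98.1 = 581 m

581 m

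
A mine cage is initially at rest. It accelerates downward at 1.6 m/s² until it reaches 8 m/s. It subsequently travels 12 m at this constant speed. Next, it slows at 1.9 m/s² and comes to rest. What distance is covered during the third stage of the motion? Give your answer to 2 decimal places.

Phase 1 (accelerating): v₀ = 0 m/s, a = 1.6 m/s².
v = v₀ + at → t = (8 − 0) / 1.6 = 5.00 s
v² = v₀² + 2aΔx → Δx = (8² − 0²)/(2·1.6) = 20.0 m

Phase 2 (constant speed): v₀ = 8.00 m/s, a = 0 m/s².
Constant speed: t = d/v = 12/8.00 = 1.50 s

Phase 3 (decelerating): v₀ = 8.00 m/s, a = -1.9 m/s².
v = v₀ + at → t = (0 − 8.00) / -1.9 = 4.21 s
v² = v₀² + 2aΔx → Δx = (0² − 8.00²)/(2·-1.9) = 16.8 m
Distance in phase 3 = 16.8 m

16.84 m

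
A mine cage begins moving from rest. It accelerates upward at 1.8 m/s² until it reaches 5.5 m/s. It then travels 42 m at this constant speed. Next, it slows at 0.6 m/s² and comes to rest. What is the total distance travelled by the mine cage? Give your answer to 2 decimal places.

75.61 m

Phase 1 (accelerating): v₀ = 0 m/s, a = 1.8 m/s².
v = v₀ + at → t = (5.5 − 0) / 1.8 = 3.06 s
v² = v₀² + 2aΔx → Δx = (5.5² − 0²)/(2·1.8) = 8.40 m

Phase 2 (constant speed): v₀ = 5.50 m/s, a = 0 m/s².
Constant speed: t = d/v = 42/5.50 = 7.64 s

Phase 3 (decelerating): v₀ = 5.50 m/s, a = -0.6 m/s².
v = v₀ + at → t = (0 − 5.50) / -0.6 = 9.17 s
v² = v₀² + 2aΔx → Δx = (0² − 5.50²)/(2·-0.6) = 25.2 m
Total distance = 8.40 + 42.0 + 25.2 = 75.6 m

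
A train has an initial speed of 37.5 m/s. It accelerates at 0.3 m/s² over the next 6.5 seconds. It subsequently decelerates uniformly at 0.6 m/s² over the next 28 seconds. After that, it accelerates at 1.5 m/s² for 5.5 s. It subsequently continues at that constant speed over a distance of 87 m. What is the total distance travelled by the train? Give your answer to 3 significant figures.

1350 m

Phase 1 (accelerating): v₀ = 37.5 m/s, a = 0.3 m/s².
v = v₀ + at = 37.5 + (0.3)(6.5) = 39.5 m/s
Δx = v₀t + ½at² = 37.5·6.5 + 0.5·0.3·6.5² = 250 m

Phase 2 (decelerating): v₀ = 39.5 m/s, a = -0.6 m/s².
v = v₀ + at = 39.5 + (-0.6)(28) = 22.7 m/s
Δx = v₀t + ½at² = 39.5·28 + 0.5·-0.6·28² = 869 m

Phase 3 (accelerating): v₀ = 22.7 m/s, a = 1.5 m/s².
v = v₀ + at = 22.7 + (1.5)(5.5) = 30.9 m/s
Δx = v₀t + ½at² = 22.7·5.5 + 0.5·1.5·5.5² = 147 m

Phase 4 (constant speed): v₀ = 30.9 m/s, a = 0 m/s².
Constant speed: t = d/v = 87/30.9 = 2.82 s
Total distance = 250 + 869 + 147 + 87.0 = 1350 m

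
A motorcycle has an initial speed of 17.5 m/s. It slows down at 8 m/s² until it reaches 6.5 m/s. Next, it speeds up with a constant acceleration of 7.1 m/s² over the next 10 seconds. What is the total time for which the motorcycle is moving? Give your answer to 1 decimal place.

Phase 1 (decelerating): v₀ = 17.5 m/s, a = -8 m/s².
v = v₀ + at → t = (6.5 − 17.5) / -8 = 1.38 s
v² = v₀² + 2aΔx → Δx = (6.5² − 17.5²)/(2·-8) = 16.5 m

Phase 2 (accelerating): v₀ = 6.50 m/s, a = 7.1 m/s².
v = v₀ + at = 6.50 + (7.1)(10) = 77.5 m/s
Δx = v₀t + ½at² = 6.50·10 + 0.5·7.1·10² = 420 m
Total time = 1.38 + 10.0 = 11.4 s

11.4 s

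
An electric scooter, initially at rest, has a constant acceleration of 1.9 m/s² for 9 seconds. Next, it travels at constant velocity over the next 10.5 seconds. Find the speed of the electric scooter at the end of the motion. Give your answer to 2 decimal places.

Phase 1 (accelerating): v₀ = 0 m/s, a = 1.9 m/s².
v = v₀ + at = 0 + (1.9)(9) = 17.1 m/s
Δx = v₀t + ½at² = 0·9 + 0.5·1.9·9² = 76.9 m

Phase 2 (constant speed): v₀ = 17.1 m/s, a = 0 m/s².
v = v₀ + at = 17.1 + (0)(10.5) = 17.1 m/s
Δx = v₀t + ½at² = 17.1·10.5 + 0.5·0·10.5² = 180 m
Final speed = 17.1 m/s

17.10 m/s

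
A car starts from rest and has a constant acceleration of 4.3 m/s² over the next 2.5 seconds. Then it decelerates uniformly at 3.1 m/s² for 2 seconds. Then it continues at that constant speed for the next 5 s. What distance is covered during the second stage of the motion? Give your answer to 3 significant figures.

15.3 m

Phase 1 (accelerating): v₀ = 0 m/s, a = 4.3 m/s².
v = v₀ + at = 0 + (4.3)(2.5) = 10.8 m/s
Δx = v₀t + ½at² = 0·2.5 + 0.5·4.3·2.5² = 13.4 m

Phase 2 (decelerating): v₀ = 10.8 m/s, a = -3.1 m/s².
v = v₀ + at = 10.8 + (-3.1)(2) = 4.55 m/s
Δx = v₀t + ½at² = 10.8·2 + 0.5·-3.1·2² = 15.3 m
Distance in phase 2 = 15.3 m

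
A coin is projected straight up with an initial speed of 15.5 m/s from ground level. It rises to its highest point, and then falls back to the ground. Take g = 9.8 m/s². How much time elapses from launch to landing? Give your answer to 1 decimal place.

3.2 s

Phase 1 (rising): v₀ = 15.5 m/s, a = -9.8 m/s².
v = v₀ + at → t = (0 − 15.5) / -9.8 = 1.58 s
v² = v₀² + 2aΔx → Δx = (0² − 15.5²)/(2·-9.8) = 12.3 m

Phase 2 (falling): v₀ = 0 m/s, a = -9.8 m/s².
Falls 12.3 m from rest: t = √(2·12.3/9.8) = 1.58 s; v = g·t = 15.5 m/s.
Total time = 1.58 + 1.58 = 3.16 s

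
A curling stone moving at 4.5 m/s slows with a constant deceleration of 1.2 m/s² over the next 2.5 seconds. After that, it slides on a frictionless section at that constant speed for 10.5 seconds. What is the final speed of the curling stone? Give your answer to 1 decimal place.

Phase 1 (decelerating): v₀ = 4.50 m/s, a = -1.2 m/s².
v = v₀ + at = 4.50 + (-1.2)(2.5) = 1.50 m/s
Δx = v₀t + ½at² = 4.50·2.5 + 0.5·-1.2·2.5² = 7.50 m

Phase 2 (constant speed): v₀ = 1.50 m/s, a = 0 m/s².
v = v₀ + at = 1.50 + (0)(10.5) = 1.50 m/s
Δx = v₀t + ½at² = 1.50·10.5 + 0.5·0·10.5² = 15.8 m
Final speed = 1.50 m/s

1.5 m/s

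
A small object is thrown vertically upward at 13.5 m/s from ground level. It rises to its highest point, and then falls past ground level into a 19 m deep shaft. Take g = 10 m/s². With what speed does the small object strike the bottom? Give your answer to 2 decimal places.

Phase 1 (rising): v₀ = 13.5 m/s, a = -10 m/s².
v = v₀ + at → t = (0 − 13.5) / -10 = 1.35 s
v² = v₀² + 2aΔx → Δx = (0² − 13.5²)/(2·-10) = 9.11 m

Phase 2 (falling): v₀ = 0 m/s, a = -10 m/s².
Falls 28.1 m from rest: t = √(2·28.1/10) = 2.37 s; v = g·t = 23.7 m/s.
Final speed = 23.7 m/s

23.71 m/s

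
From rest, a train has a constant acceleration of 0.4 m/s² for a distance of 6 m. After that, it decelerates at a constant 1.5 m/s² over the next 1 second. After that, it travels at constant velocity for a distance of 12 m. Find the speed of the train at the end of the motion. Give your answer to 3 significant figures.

Phase 1 (accelerating): v₀ = 0 m/s, a = 0.4 m/s².
v² = v₀² + 2aΔx = 0² + 2·0.4·6 = 4.80 → v = 2.19 m/s
t = (v − v₀)/a = (2.19 − 0)/0.4 = 5.48 s

Phase 2 (decelerating): v₀ = 2.19 m/s, a = -1.5 m/s².
v = v₀ + at = 2.19 + (-1.5)(1) = 0.691 m/s
Δx = v₀t + ½at² = 2.19·1 + 0.5·-1.5·1² = 1.44 m

Phase 3 (constant speed): v₀ = 0.691 m/s, a = 0 m/s².
Constant speed: t = d/v = 12/0.691 = 17.4 s
Final speed = 0.691 m/s

0.691 m/s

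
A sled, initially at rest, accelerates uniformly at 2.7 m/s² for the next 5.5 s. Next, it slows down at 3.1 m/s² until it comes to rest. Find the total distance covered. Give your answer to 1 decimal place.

Phase 1 (accelerating): v₀ = 0 m/s, a = 2.7 m/s².
v = v₀ + at = 0 + (2.7)(5.5) = 14.9 m/s
Δx = v₀t + ½at² = 0·5.5 + 0.5·2.7·5.5² = 40.8 m

Phase 2 (decelerating): v₀ = 14.9 m/s, a = -3.1 m/s².
v = v₀ + at → t = (0 − 14.9) / -3.1 = 4.79 s
v² = v₀² + 2aΔx → Δx = (0² − 14.9²)/(2·-3.1) = 35.6 m
Total distance = 40.8 + 35.6 = 76.4 m

76.4 m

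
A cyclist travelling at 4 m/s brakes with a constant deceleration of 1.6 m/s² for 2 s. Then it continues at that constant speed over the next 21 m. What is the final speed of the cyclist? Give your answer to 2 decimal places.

Phase 1 (decelerating): v₀ = 4.00 m/s, a = -1.6 m/s².
v = v₀ + at = 4.00 + (-1.6)(2) = 0.800 m/s
Δx = v₀t + ½at² = 4.00·2 + 0.5·-1.6·2² = 4.80 m

Phase 2 (constant speed): v₀ = 0.800 m/s, a = 0 m/s².
Constant speed: t = d/v = 21/0.800 = 26.3 s
Final speed = 0.800 m/s

0.80 m/s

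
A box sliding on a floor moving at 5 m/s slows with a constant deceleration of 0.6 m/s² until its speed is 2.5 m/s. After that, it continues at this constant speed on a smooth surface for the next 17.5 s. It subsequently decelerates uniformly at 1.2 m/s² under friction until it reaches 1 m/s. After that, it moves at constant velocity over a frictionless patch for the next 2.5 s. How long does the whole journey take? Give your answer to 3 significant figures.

Phase 1 (decelerating): v₀ = 5.00 m/s, a = -0.6 m/s².
v = v₀ + at → t = (2.5 − 5.00) / -0.6 = 4.17 s
v² = v₀² + 2aΔx → Δx = (2.5² − 5.00²)/(2·-0.6) = 15.6 m

Phase 2 (constant speed): v₀ = 2.50 m/s, a = 0 m/s².
v = v₀ + at = 2.50 + (0)(17.5) = 2.50 m/s
Δx = v₀t + ½at² = 2.50·17.5 + 0.5·0·17.5² = 43.8 m

Phase 3 (decelerating): v₀ = 2.50 m/s, a = -1.2 m/s².
v = v₀ + at → t = (1 − 2.50) / -1.2 = 1.25 s
v² = v₀² + 2aΔx → Δx = (1² − 2.50²)/(2·-1.2) = 2.19 m

Phase 4 (constant speed): v₀ = 1.00 m/s, a = 0 m/s².
v = v₀ + at = 1.00 + (0)(2.5) = 1.00 m/s
Δx = v₀t + ½at² = 1.00·2.5 + 0.5·0·2.5² = 2.50 m
Total time = 4.17 + 17.5 + 1.25 + 2.50 = 25.4 s

25.4 s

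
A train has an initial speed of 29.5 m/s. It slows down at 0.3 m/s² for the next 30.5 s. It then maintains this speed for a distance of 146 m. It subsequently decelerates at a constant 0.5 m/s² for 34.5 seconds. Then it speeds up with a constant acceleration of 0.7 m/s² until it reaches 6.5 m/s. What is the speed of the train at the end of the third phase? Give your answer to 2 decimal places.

Phase 1 (decelerating): v₀ = 29.5 m/s, a = -0.3 m/s².
v = v₀ + at = 29.5 + (-0.3)(30.5) = 20.4 m/s
Δx = v₀t + ½at² = 29.5·30.5 + 0.5·-0.3·30.5² = 760 m

Phase 2 (constant speed): v₀ = 20.4 m/s, a = 0 m/s².
Constant speed: t = d/v = 146/20.4 = 7.17 s

Phase 3 (decelerating): v₀ = 20.4 m/s, a = -0.5 m/s².
v = v₀ + at = 20.4 + (-0.5)(34.5) = 3.10 m/s
Δx = v₀t + ½at² = 20.4·34.5 + 0.5·-0.5·34.5² = 405 m
Speed at end of phase 3 = 3.10 m/s

3.10 m/s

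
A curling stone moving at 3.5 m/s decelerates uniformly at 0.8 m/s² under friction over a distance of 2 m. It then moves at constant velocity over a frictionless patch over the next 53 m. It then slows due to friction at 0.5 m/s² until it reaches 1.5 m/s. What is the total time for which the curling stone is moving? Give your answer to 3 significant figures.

21.2 s

Phase 1 (decelerating): v₀ = 3.50 m/s, a = -0.8 m/s².
v² = v₀² + 2aΔx = 3.50² + 2·-0.8·2 = 9.05 → v = 3.01 m/s
t = (v − v₀)/a = (3.01 − 3.50)/-0.8 = 0.615 s

Phase 2 (constant speed): v₀ = 3.01 m/s, a = 0 m/s².
Constant speed: t = d/v = 53/3.01 = 17.6 s

Phase 3 (decelerating): v₀ = 3.01 m/s, a = -0.5 m/s².
v = v₀ + at → t = (1.5 − 3.01) / -0.5 = 3.02 s
v² = v₀² + 2aΔx → Δx = (1.5² − 3.01²)/(2·-0.5) = 6.80 m
Total time = 0.615 + 17.6 + 3.02 = 21.2 s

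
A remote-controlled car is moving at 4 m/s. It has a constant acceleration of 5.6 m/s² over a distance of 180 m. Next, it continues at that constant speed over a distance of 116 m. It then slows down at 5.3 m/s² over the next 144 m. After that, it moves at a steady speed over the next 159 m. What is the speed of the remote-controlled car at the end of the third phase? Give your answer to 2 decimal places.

Phase 1 (accelerating): v₀ = 4.00 m/s, a = 5.6 m/s².
v² = v₀² + 2aΔx = 4.00² + 2·5.6·180 = 2030 → v = 45.1 m/s
t = (v − v₀)/a = (45.1 − 4.00)/5.6 = 7.34 s

Phase 2 (constant speed): v₀ = 45.1 m/s, a = 0 m/s².
Constant speed: t = d/v = 116/45.1 = 2.57 s

Phase 3 (decelerating): v₀ = 45.1 m/s, a = -5.3 m/s².
v² = v₀² + 2aΔx = 45.1² + 2·-5.3·144 = 506 → v = 22.5 m/s
t = (v − v₀)/a = (22.5 − 45.1)/-5.3 = 4.26 s
Speed at end of phase 3 = 22.5 m/s

22.49 m/s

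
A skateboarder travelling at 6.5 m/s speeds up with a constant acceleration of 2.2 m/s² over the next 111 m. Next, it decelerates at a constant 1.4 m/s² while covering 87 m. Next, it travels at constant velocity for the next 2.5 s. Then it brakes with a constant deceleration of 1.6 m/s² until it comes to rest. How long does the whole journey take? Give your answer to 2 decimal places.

Phase 1 (accelerating): v₀ = 6.50 m/s, a = 2.2 m/s².
v² = v₀² + 2aΔx = 6.50² + 2·2.2·111 = 531 → v = 23.0 m/s
t = (v − v₀)/a = (23.0 − 6.50)/2.2 = 7.52 s

Phase 2 (decelerating): v₀ = 23.0 m/s, a = -1.4 m/s².
v² = v₀² + 2aΔx = 23.0² + 2·-1.4·87 = 287 → v = 16.9 m/s
t = (v − v₀)/a = (16.9 − 23.0)/-1.4 = 4.35 s

Phase 3 (constant speed): v₀ = 16.9 m/s, a = 0 m/s².
v = v₀ + at = 16.9 + (0)(2.5) = 16.9 m/s
Δx = v₀t + ½at² = 16.9·2.5 + 0.5·0·2.5² = 42.4 m

Phase 4 (decelerating): v₀ = 16.9 m/s, a = -1.6 m/s².
v = v₀ + at → t = (0 − 16.9) / -1.6 = 10.6 s
v² = v₀² + 2aΔx → Δx = (0² − 16.9²)/(2·-1.6) = 89.7 m
Total time = 7.52 + 4.35 + 2.50 + 10.6 = 25.0 s

24.96 s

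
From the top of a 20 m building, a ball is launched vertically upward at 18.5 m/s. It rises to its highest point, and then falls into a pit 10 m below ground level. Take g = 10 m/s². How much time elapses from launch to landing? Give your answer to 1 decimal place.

4.9 s

Phase 1 (rising): v₀ = 18.5 m/s, a = -10 m/s².
v = v₀ + at → t = (0 − 18.5) / -10 = 1.85 s
v² = v₀² + 2aΔx → Δx = (0² − 18.5²)/(2·-10) = 17.1 m

Phase 2 (falling): v₀ = 0 m/s, a = -10 m/s².
Falls 47.1 m from rest: t = √(2·47.1/10) = 3.07 s; v = g·t = 30.7 m/s.
Total time = 1.85 + 3.07 = 4.92 s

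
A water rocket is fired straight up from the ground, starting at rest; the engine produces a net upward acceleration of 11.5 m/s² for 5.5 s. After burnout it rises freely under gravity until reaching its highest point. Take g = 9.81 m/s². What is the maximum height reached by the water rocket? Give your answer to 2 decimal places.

Phase 1 (powered ascent): v₀ = 0 m/s, a = 11.5 m/s².
v = v₀ + at = 0 + (11.5)(5.5) = 63.2 m/s
Δx = v₀t + ½at² = 0·5.5 + 0.5·11.5·5.5² = 174 m

Phase 2 (coasting upward): v₀ = 63.2 m/s, a = -9.81 m/s².
v = v₀ + at → t = (0 − 63.2) / -9.81 = 6.45 s
v² = v₀² + 2aΔx → Δx = (0² − 63.2²)/(2·-9.81) = 204 m
Maximum height = 174 + 204 = 378 m

377.84 m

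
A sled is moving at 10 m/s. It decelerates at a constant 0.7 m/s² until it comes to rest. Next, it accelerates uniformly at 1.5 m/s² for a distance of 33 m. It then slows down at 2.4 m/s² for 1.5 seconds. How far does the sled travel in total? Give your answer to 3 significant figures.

117 m

Phase 1 (decelerating): v₀ = 10.0 m/s, a = -0.7 m/s².
v = v₀ + at → t = (0 − 10.0) / -0.7 = 14.3 s
v² = v₀² + 2aΔx → Δx = (0² − 10.0²)/(2·-0.7) = 71.4 m

Phase 2 (accelerating): v₀ = 0 m/s, a = 1.5 m/s².
v² = v₀² + 2aΔx = 0² + 2·1.5·33 = 99.0 → v = 9.95 m/s
t = (v − v₀)/a = (9.95 − 0)/1.5 = 6.63 s

Phase 3 (decelerating): v₀ = 9.95 m/s, a = -2.4 m/s².
v = v₀ + at = 9.95 + (-2.4)(1.5) = 6.35 m/s
Δx = v₀t + ½at² = 9.95·1.5 + 0.5·-2.4·1.5² = 12.2 m
Total distance = 71.4 + 33.0 + 12.2 = 117 m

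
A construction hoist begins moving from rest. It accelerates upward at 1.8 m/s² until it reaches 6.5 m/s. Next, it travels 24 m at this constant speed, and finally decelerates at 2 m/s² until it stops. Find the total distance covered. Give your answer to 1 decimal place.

Phase 1 (accelerating): v₀ = 0 m/s, a = 1.8 m/s².
v = v₀ + at → t = (6.5 − 0) / 1.8 = 3.61 s
v² = v₀² + 2aΔx → Δx = (6.5² − 0²)/(2·1.8) = 11.7 m

Phase 2 (constant speed): v₀ = 6.50 m/s, a = 0 m/s².
Constant speed: t = d/v = 24/6.50 = 3.69 s

Phase 3 (decelerating): v₀ = 6.50 m/s, a = -2 m/s².
v = v₀ + at → t = (0 − 6.50) / -2 = 3.25 s
v² = v₀² + 2aΔx → Δx = (0² − 6.50²)/(2·-2) = 10.6 m
Total distance = 11.7 + 24.0 + 10.6 = 46.3 m

46.3 m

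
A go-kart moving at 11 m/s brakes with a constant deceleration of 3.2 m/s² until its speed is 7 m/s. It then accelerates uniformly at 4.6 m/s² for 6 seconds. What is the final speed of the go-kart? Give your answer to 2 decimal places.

34.60 m/s

Phase 1 (decelerating): v₀ = 11.0 m/s, a = -3.2 m/s².
v = v₀ + at → t = (7 − 11.0) / -3.2 = 1.25 s
v² = v₀² + 2aΔx → Δx = (7² − 11.0²)/(2·-3.2) = 11.2 m

Phase 2 (accelerating): v₀ = 7.00 m/s, a = 4.6 m/s².
v = v₀ + at = 7.00 + (4.6)(6) = 34.6 m/s
Δx = v₀t + ½at² = 7.00·6 + 0.5·4.6·6² = 125 m
Final speed = 34.6 m/s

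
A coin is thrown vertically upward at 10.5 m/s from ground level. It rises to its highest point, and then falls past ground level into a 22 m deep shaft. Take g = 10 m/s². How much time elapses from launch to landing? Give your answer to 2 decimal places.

3.40 s

Phase 1 (rising): v₀ = 10.5 m/s, a = -10 m/s².
v = v₀ + at → t = (0 − 10.5) / -10 = 1.05 s
v² = v₀² + 2aΔx → Δx = (0² − 10.5²)/(2·-10) = 5.51 m

Phase 2 (falling): v₀ = 0 m/s, a = -10 m/s².
Falls 27.5 m from rest: t = √(2·27.5/10) = 2.35 s; v = g·t = 23.5 m/s.
Total time = 1.05 + 2.35 = 3.40 s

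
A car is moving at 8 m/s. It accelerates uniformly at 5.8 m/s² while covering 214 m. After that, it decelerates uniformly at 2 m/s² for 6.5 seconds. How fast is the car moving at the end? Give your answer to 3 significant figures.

Phase 1 (accelerating): v₀ = 8.00 m/s, a = 5.8 m/s².
v² = v₀² + 2aΔx = 8.00² + 2·5.8·214 = 2550 → v = 50.5 m/s
t = (v − v₀)/a = (50.5 − 8.00)/5.8 = 7.32 s

Phase 2 (decelerating): v₀ = 50.5 m/s, a = -2 m/s².
v = v₀ + at = 50.5 + (-2)(6.5) = 37.5 m/s
Δx = v₀t + ½at² = 50.5·6.5 + 0.5·-2·6.5² = 286 m
Final speed = 37.5 m/s

37.5 m/s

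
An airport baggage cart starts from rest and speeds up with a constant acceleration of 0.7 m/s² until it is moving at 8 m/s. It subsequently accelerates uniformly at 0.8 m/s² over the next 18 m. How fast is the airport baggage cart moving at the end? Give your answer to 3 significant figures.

Phase 1 (accelerating): v₀ = 0 m/s, a = 0.7 m/s².
v = v₀ + at → t = (8 − 0) / 0.7 = 11.4 s
v² = v₀² + 2aΔx → Δx = (8² − 0²)/(2·0.7) = 45.7 m

Phase 2 (accelerating): v₀ = 8.00 m/s, a = 0.8 m/s².
v² = v₀² + 2aΔx = 8.00² + 2·0.8·18 = 92.8 → v = 9.63 m/s
t = (v − v₀)/a = (9.63 − 8.00)/0.8 = 2.04 s
Final speed = 9.63 m/s

9.63 m/s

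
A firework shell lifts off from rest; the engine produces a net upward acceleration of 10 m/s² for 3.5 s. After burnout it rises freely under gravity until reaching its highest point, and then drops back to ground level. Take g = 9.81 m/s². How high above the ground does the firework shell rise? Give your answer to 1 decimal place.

123.7 m

Phase 1 (powered ascent): v₀ = 0 m/s, a = 10 m/s².
v = v₀ + at = 0 + (10)(3.5) = 35.0 m/s
Δx = v₀t + ½at² = 0·3.5 + 0.5·10·3.5² = 61.2 m

Phase 2 (coasting upward): v₀ = 35.0 m/s, a = -9.81 m/s².
v = v₀ + at → t = (0 − 35.0) / -9.81 = 3.57 s
v² = v₀² + 2aΔx → Δx = (0² − 35.0²)/(2·-9.81) = 62.4 m
Maximum height = 61.2 + 62.4 = 124 m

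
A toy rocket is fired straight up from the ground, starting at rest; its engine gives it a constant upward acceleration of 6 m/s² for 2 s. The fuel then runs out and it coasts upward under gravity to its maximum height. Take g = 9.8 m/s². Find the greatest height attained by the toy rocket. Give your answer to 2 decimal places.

Phase 1 (powered ascent): v₀ = 0 m/s, a = 6 m/s².
v = v₀ + at = 0 + (6)(2) = 12.0 m/s
Δx = v₀t + ½at² = 0·2 + 0.5·6·2² = 12.0 m

Phase 2 (coasting upward): v₀ = 12.0 m/s, a = -9.8 m/s².
v = v₀ + at → t = (0 − 12.0) / -9.8 = 1.22 s
v² = v₀² + 2aΔx → Δx = (0² − 12.0²)/(2·-9.8) = 7.35 m
Maximum height = 12.0 + 7.35 = 19.3 m

19.35 m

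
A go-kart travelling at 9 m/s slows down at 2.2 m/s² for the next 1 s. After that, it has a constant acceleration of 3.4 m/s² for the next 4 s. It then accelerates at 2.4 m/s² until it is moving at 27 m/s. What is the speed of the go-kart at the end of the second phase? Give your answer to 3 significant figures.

Phase 1 (decelerating): v₀ = 9.00 m/s, a = -2.2 m/s².
v = v₀ + at = 9.00 + (-2.2)(1) = 6.80 m/s
Δx = v₀t + ½at² = 9.00·1 + 0.5·-2.2·1² = 7.90 m

Phase 2 (accelerating): v₀ = 6.80 m/s, a = 3.4 m/s².
v = v₀ + at = 6.80 + (3.4)(4) = 20.4 m/s
Δx = v₀t + ½at² = 6.80·4 + 0.5·3.4·4² = 54.4 m
Speed at end of phase 2 = 20.4 m/s

20.4 m/s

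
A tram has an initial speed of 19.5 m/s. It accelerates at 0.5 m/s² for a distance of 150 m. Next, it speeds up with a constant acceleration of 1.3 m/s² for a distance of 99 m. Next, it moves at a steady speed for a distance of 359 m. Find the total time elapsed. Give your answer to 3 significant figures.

23.7 s

Phase 1 (accelerating): v₀ = 19.5 m/s, a = 0.5 m/s².
v² = v₀² + 2aΔx = 19.5² + 2·0.5·150 = 530 → v = 23.0 m/s
t = (v − v₀)/a = (23.0 − 19.5)/0.5 = 7.05 s

Phase 2 (accelerating): v₀ = 23.0 m/s, a = 1.3 m/s².
v² = v₀² + 2aΔx = 23.0² + 2·1.3·99 = 788 → v = 28.1 m/s
t = (v − v₀)/a = (28.1 − 23.0)/1.3 = 3.88 s

Phase 3 (constant speed): v₀ = 28.1 m/s, a = 0 m/s².
Constant speed: t = d/v = 359/28.1 = 12.8 s
Total time = 7.05 + 3.88 + 12.8 = 23.7 s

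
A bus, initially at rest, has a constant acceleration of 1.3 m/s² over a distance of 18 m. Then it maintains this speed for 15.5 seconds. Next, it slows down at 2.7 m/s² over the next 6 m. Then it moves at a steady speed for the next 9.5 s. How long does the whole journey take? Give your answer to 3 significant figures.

31.4 s

Phase 1 (accelerating): v₀ = 0 m/s, a = 1.3 m/s².
v² = v₀² + 2aΔx = 0² + 2·1.3·18 = 46.8 → v = 6.84 m/s
t = (v − v₀)/a = (6.84 − 0)/1.3 = 5.26 s

Phase 2 (constant speed): v₀ = 6.84 m/s, a = 0 m/s².
v = v₀ + at = 6.84 + (0)(15.5) = 6.84 m/s
Δx = v₀t + ½at² = 6.84·15.5 + 0.5·0·15.5² = 106 m

Phase 3 (decelerating): v₀ = 6.84 m/s, a = -2.7 m/s².
v² = v₀² + 2aΔx = 6.84² + 2·-2.7·6 = 14.4 → v = 3.79 m/s
t = (v − v₀)/a = (3.79 − 6.84)/-2.7 = 1.13 s

Phase 4 (constant speed): v₀ = 3.79 m/s, a = 0 m/s².
v = v₀ + at = 3.79 + (0)(9.5) = 3.79 m/s
Δx = v₀t + ½at² = 3.79·9.5 + 0.5·0·9.5² = 36.0 m
Total time = 5.26 + 15.5 + 1.13 + 9.50 = 31.4 s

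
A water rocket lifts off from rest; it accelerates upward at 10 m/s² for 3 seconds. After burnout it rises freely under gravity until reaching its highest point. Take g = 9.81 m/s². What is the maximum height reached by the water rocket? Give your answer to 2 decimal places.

90.87 m

Phase 1 (powered ascent): v₀ = 0 m/s, a = 10 m/s².
v = v₀ + at = 0 + (10)(3) = 30.0 m/s
Δx = v₀t + ½at² = 0·3 + 0.5·10·3² = 45.0 m

Phase 2 (coasting upward): v₀ = 30.0 m/s, a = -9.81 m/s².
v = v₀ + at → t = (0 − 30.0) / -9.81 = 3.06 s
v² = v₀² + 2aΔx → Δx = (0² − 30.0²)/(2·-9.81) = 45.9 m
Maximum height = 45.0 + 45.9 = 90.9 m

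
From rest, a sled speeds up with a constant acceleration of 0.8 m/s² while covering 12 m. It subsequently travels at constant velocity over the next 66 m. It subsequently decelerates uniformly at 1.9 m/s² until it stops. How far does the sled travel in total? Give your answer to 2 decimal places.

Phase 1 (accelerating): v₀ = 0 m/s, a = 0.8 m/s².
v² = v₀² + 2aΔx = 0² + 2·0.8·12 = 19.2 → v = 4.38 m/s
t = (v − v₀)/a = (4.38 − 0)/0.8 = 5.48 s

Phase 2 (constant speed): v₀ = 4.38 m/s, a = 0 m/s².
Constant speed: t = d/v = 66/4.38 = 15.1 s

Phase 3 (decelerating): v₀ = 4.38 m/s, a = -1.9 m/s².
v = v₀ + at → t = (0 − 4.38) / -1.9 = 2.31 s
v² = v₀² + 2aΔx → Δx = (0² − 4.38²)/(2·-1.9) = 5.05 m
Total distance = 12.0 + 66.0 + 5.05 = 83.1 m

83.05 m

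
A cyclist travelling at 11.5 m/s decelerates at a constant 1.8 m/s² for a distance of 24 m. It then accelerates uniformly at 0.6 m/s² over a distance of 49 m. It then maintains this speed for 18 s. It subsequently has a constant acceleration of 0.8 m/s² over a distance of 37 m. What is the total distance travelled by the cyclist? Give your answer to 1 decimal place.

Phase 1 (decelerating): v₀ = 11.5 m/s, a = -1.8 m/s².
v² = v₀² + 2aΔx = 11.5² + 2·-1.8·24 = 45.8 → v = 6.77 m/s
t = (v − v₀)/a = (6.77 − 11.5)/-1.8 = 2.63 s

Phase 2 (accelerating): v₀ = 6.77 m/s, a = 0.6 m/s².
v² = v₀² + 2aΔx = 6.77² + 2·0.6·49 = 105 → v = 10.2 m/s
t = (v − v₀)/a = (10.2 − 6.77)/0.6 = 5.76 s

Phase 3 (constant speed): v₀ = 10.2 m/s, a = 0 m/s².
v = v₀ + at = 10.2 + (0)(18) = 10.2 m/s
Δx = v₀t + ½at² = 10.2·18 + 0.5·0·18² = 184 m

Phase 4 (accelerating): v₀ = 10.2 m/s, a = 0.8 m/s².
v² = v₀² + 2aΔx = 10.2² + 2·0.8·37 = 164 → v = 12.8 m/s
t = (v − v₀)/a = (12.8 − 10.2)/0.8 = 3.21 s
Total distance = 24.0 + 49.0 + 184 + 37.0 = 294 m

294.1 m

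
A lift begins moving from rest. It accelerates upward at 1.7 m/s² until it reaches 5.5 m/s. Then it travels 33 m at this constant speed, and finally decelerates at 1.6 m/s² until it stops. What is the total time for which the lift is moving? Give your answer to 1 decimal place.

Phase 1 (accelerating): v₀ = 0 m/s, a = 1.7 m/s².
v = v₀ + at → t = (5.5 − 0) / 1.7 = 3.24 s
v² = v₀² + 2aΔx → Δx = (5.5² − 0²)/(2·1.7) = 8.90 m

Phase 2 (constant speed): v₀ = 5.50 m/s, a = 0 m/s².
Constant speed: t = d/v = 33/5.50 = 6.00 s

Phase 3 (decelerating): v₀ = 5.50 m/s, a = -1.6 m/s².
v = v₀ + at → t = (0 − 5.50) / -1.6 = 3.44 s
v² = v₀² + 2aΔx → Δx = (0² − 5.50²)/(2·-1.6) = 9.45 m
Total time = 3.24 + 6.00 + 3.44 = 12.7 s

12.7 s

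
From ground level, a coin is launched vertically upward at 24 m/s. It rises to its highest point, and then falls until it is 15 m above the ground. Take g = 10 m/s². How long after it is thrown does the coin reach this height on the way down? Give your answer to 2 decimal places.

Phase 1 (rising): v₀ = 24.0 m/s, a = -10 m/s².
v = v₀ + at → t = (0 − 24.0) / -10 = 2.40 s
v² = v₀² + 2aΔx → Δx = (0² − 24.0²)/(2·-10) = 28.8 m

Phase 2 (falling): v₀ = 0 m/s, a = -10 m/s².
Falls 13.8 m from rest: t = √(2·13.8/10) = 1.66 s; v = g·t = 16.6 m/s.
Total time = 2.40 + 1.66 = 4.06 s

4.06 s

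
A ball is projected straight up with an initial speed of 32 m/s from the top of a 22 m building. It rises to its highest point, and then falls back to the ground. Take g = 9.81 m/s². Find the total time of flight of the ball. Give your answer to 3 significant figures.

7.15 s

Phase 1 (rising): v₀ = 32.0 m/s, a = -9.81 m/s².
v = v₀ + at → t = (0 − 32.0) / -9.81 = 3.26 s
v² = v₀² + 2aΔx → Δx = (0² − 32.0²)/(2·-9.81) = 52.2 m

Phase 2 (falling): v₀ = 0 m/s, a = -9.81 m/s².
Falls 74.2 m from rest: t = √(2·74.2/9.81) = 3.89 s; v = g·t = 38.2 m/s.
Total time = 3.26 + 3.89 = 7.15 s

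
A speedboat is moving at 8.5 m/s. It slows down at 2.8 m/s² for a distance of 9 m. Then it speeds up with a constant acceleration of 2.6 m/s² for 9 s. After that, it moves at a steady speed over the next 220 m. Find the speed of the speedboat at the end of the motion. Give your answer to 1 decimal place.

28.1 m/s

Phase 1 (decelerating): v₀ = 8.50 m/s, a = -2.8 m/s².
v² = v₀² + 2aΔx = 8.50² + 2·-2.8·9 = 21.9 → v = 4.67 m/s
t = (v − v₀)/a = (4.67 − 8.50)/-2.8 = 1.37 s

Phase 2 (accelerating): v₀ = 4.67 m/s, a = 2.6 m/s².
v = v₀ + at = 4.67 + (2.6)(9) = 28.1 m/s
Δx = v₀t + ½at² = 4.67·9 + 0.5·2.6·9² = 147 m

Phase 3 (constant speed): v₀ = 28.1 m/s, a = 0 m/s².
Constant speed: t = d/v = 220/28.1 = 7.84 s
Final speed = 28.1 m/s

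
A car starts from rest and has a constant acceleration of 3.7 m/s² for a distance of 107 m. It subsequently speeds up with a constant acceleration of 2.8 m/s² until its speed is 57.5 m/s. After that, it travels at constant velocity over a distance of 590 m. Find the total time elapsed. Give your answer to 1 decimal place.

28.4 s

Phase 1 (accelerating): v₀ = 0 m/s, a = 3.7 m/s².
v² = v₀² + 2aΔx = 0² + 2·3.7·107 = 792 → v = 28.1 m/s
t = (v − v₀)/a = (28.1 − 0)/3.7 = 7.61 s

Phase 2 (accelerating): v₀ = 28.1 m/s, a = 2.8 m/s².
v = v₀ + at → t = (57.5 − 28.1) / 2.8 = 10.5 s
v² = v₀² + 2aΔx → Δx = (57.5² − 28.1²)/(2·2.8) = 449 m

Phase 3 (constant speed): v₀ = 57.5 m/s, a = 0 m/s².
Constant speed: t = d/v = 590/57.5 = 10.3 s
Total time = 7.61 + 10.5 + 10.3 = 28.4 s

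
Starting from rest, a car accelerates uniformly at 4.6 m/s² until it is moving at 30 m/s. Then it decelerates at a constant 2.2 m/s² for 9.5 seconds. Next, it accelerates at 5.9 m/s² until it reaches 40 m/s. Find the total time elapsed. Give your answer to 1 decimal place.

Phase 1 (accelerating): v₀ = 0 m/s, a = 4.6 m/s².
v = v₀ + at → t = (30 − 0) / 4.6 = 6.52 s
v² = v₀² + 2aΔx → Δx = (30² − 0²)/(2·4.6) = 97.8 m

Phase 2 (decelerating): v₀ = 30.0 m/s, a = -2.2 m/s².
v = v₀ + at = 30.0 + (-2.2)(9.5) = 9.10 m/s
Δx = v₀t + ½at² = 30.0·9.5 + 0.5·-2.2·9.5² = 186 m

Phase 3 (accelerating): v₀ = 9.10 m/s, a = 5.9 m/s².
v = v₀ + at → t = (40 − 9.10) / 5.9 = 5.24 s
v² = v₀² + 2aΔx → Δx = (40² − 9.10²)/(2·5.9) = 129 m
Total time = 6.52 + 9.50 + 5.24 = 21.3 s

21.3 s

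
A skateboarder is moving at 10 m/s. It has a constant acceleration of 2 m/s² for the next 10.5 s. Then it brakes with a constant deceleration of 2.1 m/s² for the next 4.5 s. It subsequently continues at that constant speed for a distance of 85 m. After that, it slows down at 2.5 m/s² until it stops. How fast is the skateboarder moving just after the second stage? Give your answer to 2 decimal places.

21.55 m/s

Phase 1 (accelerating): v₀ = 10.0 m/s, a = 2 m/s².
v = v₀ + at = 10.0 + (2)(10.5) = 31.0 m/s
Δx = v₀t + ½at² = 10.0·10.5 + 0.5·2·10.5² = 215 m

Phase 2 (decelerating): v₀ = 31.0 m/s, a = -2.1 m/s².
v = v₀ + at = 31.0 + (-2.1)(4.5) = 21.5 m/s
Δx = v₀t + ½at² = 31.0·4.5 + 0.5·-2.1·4.5² = 118 m
Speed at end of phase 2 = 21.5 m/s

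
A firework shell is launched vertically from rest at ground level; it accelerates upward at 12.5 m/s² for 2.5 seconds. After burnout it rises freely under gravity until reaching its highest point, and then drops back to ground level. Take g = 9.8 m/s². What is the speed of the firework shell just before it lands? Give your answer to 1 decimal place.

Phase 1 (powered ascent): v₀ = 0 m/s, a = 12.5 m/s².
v = v₀ + at = 0 + (12.5)(2.5) = 31.2 m/s
Δx = v₀t + ½at² = 0·2.5 + 0.5·12.5·2.5² = 39.1 m

Phase 2 (coasting upward): v₀ = 31.2 m/s, a = -9.8 m/s².
v = v₀ + at → t = (0 − 31.2) / -9.8 = 3.19 s
v² = v₀² + 2aΔx → Δx = (0² − 31.2²)/(2·-9.8) = 49.8 m

Phase 3 (free fall): v₀ = 0 m/s, a = -9.8 m/s².
Falls 88.9 m from rest: t = √(2·88.9/9.8) = 4.26 s; v = g·t = 41.7 m/s.
Impact speed = 41.7 m/s

41.7 m/s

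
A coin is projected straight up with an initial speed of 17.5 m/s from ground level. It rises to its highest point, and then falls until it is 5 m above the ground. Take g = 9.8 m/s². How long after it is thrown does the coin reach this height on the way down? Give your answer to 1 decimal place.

Phase 1 (rising): v₀ = 17.5 m/s, a = -9.8 m/s².
v = v₀ + at → t = (0 − 17.5) / -9.8 = 1.79 s
v² = v₀² + 2aΔx → Δx = (0² − 17.5²)/(2·-9.8) = 15.6 m

Phase 2 (falling): v₀ = 0 m/s, a = -9.8 m/s².
Falls 10.6 m from rest: t = √(2·10.6/9.8) = 1.47 s; v = g·t = 14.4 m/s.
Total time = 1.79 + 1.47 = 3.26 s

3.3 s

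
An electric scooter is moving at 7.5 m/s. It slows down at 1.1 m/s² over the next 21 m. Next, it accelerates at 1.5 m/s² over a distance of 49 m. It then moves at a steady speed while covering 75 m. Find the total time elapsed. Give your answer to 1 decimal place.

16.2 s

Phase 1 (decelerating): v₀ = 7.50 m/s, a = -1.1 m/s².
v² = v₀² + 2aΔx = 7.50² + 2·-1.1·21 = 10.0 → v = 3.17 m/s
t = (v − v₀)/a = (3.17 − 7.50)/-1.1 = 3.94 s

Phase 2 (accelerating): v₀ = 3.17 m/s, a = 1.5 m/s².
v² = v₀² + 2aΔx = 3.17² + 2·1.5·49 = 157 → v = 12.5 m/s
t = (v − v₀)/a = (12.5 − 3.17)/1.5 = 6.24 s

Phase 3 (constant speed): v₀ = 12.5 m/s, a = 0 m/s².
Constant speed: t = d/v = 75/12.5 = 5.98 s
Total time = 3.94 + 6.24 + 5.98 = 16.2 s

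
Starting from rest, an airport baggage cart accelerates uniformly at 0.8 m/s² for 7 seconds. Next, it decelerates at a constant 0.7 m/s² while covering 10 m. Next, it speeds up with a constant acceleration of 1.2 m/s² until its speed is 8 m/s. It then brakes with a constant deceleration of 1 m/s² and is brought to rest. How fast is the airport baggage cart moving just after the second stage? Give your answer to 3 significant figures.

4.17 m/s

Phase 1 (accelerating): v₀ = 0 m/s, a = 0.8 m/s².
v = v₀ + at = 0 + (0.8)(7) = 5.60 m/s
Δx = v₀t + ½at² = 0·7 + 0.5·0.8·7² = 19.6 m

Phase 2 (decelerating): v₀ = 5.60 m/s, a = -0.7 m/s².
v² = v₀² + 2aΔx = 5.60² + 2·-0.7·10 = 17.4 → v = 4.17 m/s
t = (v − v₀)/a = (4.17 − 5.60)/-0.7 = 2.05 s
Speed at end of phase 2 = 4.17 m/s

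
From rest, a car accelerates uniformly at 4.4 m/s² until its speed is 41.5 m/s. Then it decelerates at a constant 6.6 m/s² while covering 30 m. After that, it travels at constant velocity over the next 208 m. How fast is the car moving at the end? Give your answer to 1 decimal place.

36.4 m/s

Phase 1 (accelerating): v₀ = 0 m/s, a = 4.4 m/s².
v = v₀ + at → t = (41.5 − 0) / 4.4 = 9.43 s
v² = v₀² + 2aΔx → Δx = (41.5² − 0²)/(2·4.4) = 196 m

Phase 2 (decelerating): v₀ = 41.5 m/s, a = -6.6 m/s².
v² = v₀² + 2aΔx = 41.5² + 2·-6.6·30 = 1330 → v = 36.4 m/s
t = (v − v₀)/a = (36.4 − 41.5)/-6.6 = 0.770 s

Phase 3 (constant speed): v₀ = 36.4 m/s, a = 0 m/s².
Constant speed: t = d/v = 208/36.4 = 5.71 s
Final speed = 36.4 m/s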